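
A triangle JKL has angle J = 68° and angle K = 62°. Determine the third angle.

The interior angles sum to 180°: angle L = 180 - 68 - 62 = 50°.
The triangle is acute (angles 68°, 62°, 50°).

50 degrees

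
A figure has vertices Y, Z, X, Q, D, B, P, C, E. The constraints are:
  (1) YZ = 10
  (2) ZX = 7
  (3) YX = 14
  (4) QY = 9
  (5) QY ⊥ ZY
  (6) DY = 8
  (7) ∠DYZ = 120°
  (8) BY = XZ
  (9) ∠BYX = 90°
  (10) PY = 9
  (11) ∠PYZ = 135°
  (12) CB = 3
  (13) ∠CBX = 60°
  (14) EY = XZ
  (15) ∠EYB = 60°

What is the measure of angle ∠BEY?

From the given relations: EY = XZ = 7; BY = XZ = 7.
Step 1: By the law of cosines on triangle EYB: EB² = 7² + 7² − 2·7·7·cos(60°) = 49, so EB = 7.
Step 2: By the inverse law of cosines on triangle BEY: cos(∠BEY) = (7² + 7² − 7²) / (2·7·7) = 49/98 = 0.5, so ∠BEY = 60°.

Therefore, the measure of angle ∠BEY = 60°.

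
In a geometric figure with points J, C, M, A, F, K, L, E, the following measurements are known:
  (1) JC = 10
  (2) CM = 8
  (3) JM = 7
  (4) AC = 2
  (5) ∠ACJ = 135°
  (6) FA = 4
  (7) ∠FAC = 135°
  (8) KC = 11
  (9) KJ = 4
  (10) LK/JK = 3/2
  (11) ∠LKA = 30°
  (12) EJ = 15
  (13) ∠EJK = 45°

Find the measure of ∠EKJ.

Step 1: By the law of cosines on triangle KJE: KE² = 4² + 15² − 2·4·15·cos(45°) = 156.15, so KE ≈ 12.5.
Step 2: By the inverse law of cosines on triangle EKJ: cos(∠EKJ) = (12.5² + 4² − 15²) / (2·12.5·4) = -52.85/99.97 = -0.5287, so ∠EKJ = 121.92°.

Therefore, the measure of angle ∠EKJ = 121.92°.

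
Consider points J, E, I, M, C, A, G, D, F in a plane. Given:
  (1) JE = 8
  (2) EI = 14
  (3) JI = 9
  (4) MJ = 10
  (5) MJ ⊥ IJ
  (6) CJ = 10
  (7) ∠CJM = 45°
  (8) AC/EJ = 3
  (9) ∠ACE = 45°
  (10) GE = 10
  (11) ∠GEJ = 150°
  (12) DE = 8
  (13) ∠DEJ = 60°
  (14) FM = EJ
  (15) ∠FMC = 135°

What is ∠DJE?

Step 1: By the law of cosines on triangle JED: JD² = 8² + 8² − 2·8·8·cos(60°) = 64, so JD = 8.
Step 2: By the inverse law of cosines on triangle DJE: cos(∠DJE) = (8² + 8² − 8²) / (2·8·8) = 64/128 = 0.5, so ∠DJE = 60°.

Therefore, the measure of angle ∠DJE = 60°.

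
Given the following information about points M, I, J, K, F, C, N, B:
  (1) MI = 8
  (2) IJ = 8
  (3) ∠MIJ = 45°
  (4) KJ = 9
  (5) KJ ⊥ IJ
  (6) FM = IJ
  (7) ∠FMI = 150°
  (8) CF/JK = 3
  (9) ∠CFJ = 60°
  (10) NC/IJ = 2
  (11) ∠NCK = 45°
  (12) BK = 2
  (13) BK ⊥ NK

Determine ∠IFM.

From the given relations: FM = IJ = 8.
Step 1: By the law of cosines on triangle FMI: FI² = 8² + 8² − 2·8·8·cos(150°) = 238.85, so FI ≈ 15.45.
Step 2: By the inverse law of cosines on triangle IFM: cos(∠IFM) = (15.45² + 8² − 8²) / (2·15.45·8) = 238.85/247.28 = 0.9659, so ∠IFM = 15°.

Therefore, the measure of angle ∠IFM = 15°.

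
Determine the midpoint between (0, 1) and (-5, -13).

The midpoint is the point halfway along the segment.
Move half the horizontal distance: 0 + (-5 - 0)/2 = 0 + -5/2 = -5/2
Move half the vertical distance: 1 + (-13 - 1)/2 = 1 + -14/2 = -6
Midpoint = (-5/2, -6)

(-5/2, -6)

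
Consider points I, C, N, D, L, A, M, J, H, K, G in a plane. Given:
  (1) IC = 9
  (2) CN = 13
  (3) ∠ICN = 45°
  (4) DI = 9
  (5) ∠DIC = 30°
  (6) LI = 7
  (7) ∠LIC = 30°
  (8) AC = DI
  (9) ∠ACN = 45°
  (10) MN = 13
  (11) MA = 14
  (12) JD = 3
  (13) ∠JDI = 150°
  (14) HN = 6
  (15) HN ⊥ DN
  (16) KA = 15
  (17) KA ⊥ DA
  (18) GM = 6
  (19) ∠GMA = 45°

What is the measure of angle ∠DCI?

Step 1: By the law of cosines on triangle CID: CD² = 9² + 9² − 2·9·9·cos(30°) = 21.7, so CD ≈ 4.66.
Step 2: By the inverse law of cosines on triangle DCI: cos(∠DCI) = (4.66² + 9² − 9²) / (2·4.66·9) = 21.7/83.86 = 0.2588, so ∠DCI = 75°.

Therefore, the measure of angle ∠DCI = 75°.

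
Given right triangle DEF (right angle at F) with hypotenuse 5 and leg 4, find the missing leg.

Rearranging the Pythagorean theorem to solve for the unknown leg:
leg^2 = hypotenuse^2 - known_leg^2 = 25 - 16 = 9
leg = sqrt(9) = 3.

3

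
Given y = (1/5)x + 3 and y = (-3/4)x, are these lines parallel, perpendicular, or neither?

Slope of line 1: m1 = 1/5
Slope of line 2: m2 = -3/4
m1 != m2 and m1*m2 = -3/20 != -1. Neither.

Neither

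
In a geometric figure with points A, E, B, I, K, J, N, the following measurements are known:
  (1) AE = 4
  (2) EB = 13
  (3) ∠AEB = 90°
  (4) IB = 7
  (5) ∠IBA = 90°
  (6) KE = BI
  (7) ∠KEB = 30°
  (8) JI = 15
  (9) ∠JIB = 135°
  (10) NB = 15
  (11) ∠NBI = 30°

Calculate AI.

Step 1: By the law of cosines on triangle BEA: BA² = 13² + 4² − 2·13·4·cos(90°) = 185, so BA = √185.
Step 2: By the law of cosines on triangle ABI: AI² = √185² + 7² − 2·√185·7·cos(90°) = 234, so AI = 3·√26.

Therefore, the length of AI = 3·√26.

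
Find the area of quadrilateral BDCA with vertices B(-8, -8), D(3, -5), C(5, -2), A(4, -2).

Using the Shoelace formula for a quadrilateral (vertices in order):
Area = (1/2)|sum of (x_i * y_(i+1) - x_(i+1) * y_i)|
Terms: (-8*-5 - 3*-8) = 64, (3*-2 - 5*-5) = 19, (5*-2 - 4*-2) = -2, (4*-8 - -8*-2) = -48
Sum = 33
Area = (1/2)(33) = 33/2

33/2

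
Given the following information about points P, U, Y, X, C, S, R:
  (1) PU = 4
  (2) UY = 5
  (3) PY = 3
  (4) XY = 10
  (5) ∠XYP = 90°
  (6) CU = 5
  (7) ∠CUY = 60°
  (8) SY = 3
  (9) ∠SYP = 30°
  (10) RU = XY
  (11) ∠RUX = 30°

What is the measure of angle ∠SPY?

Step 1: By the law of cosines on triangle PYS: PS² = 3² + 3² − 2·3·3·cos(30°) = 2.41, so PS ≈ 1.55.
Step 2: By the inverse law of cosines on triangle SPY: cos(∠SPY) = (1.55² + 3² − 3²) / (2·1.55·3) = 2.41/9.32 = 0.2588, so ∠SPY = 75°.

Therefore, the measure of angle ∠SPY = 75°.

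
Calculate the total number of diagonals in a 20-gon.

The number of diagonals in an n-gon is n(n - 3)/2.
For n = 20: 20(20 - 3)/2 = 20 × 17 / 2 = 170.

170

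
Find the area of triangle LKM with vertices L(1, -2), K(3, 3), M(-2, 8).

Shoelace: Area = (1/2)|1(3-8) + 3(8--2) + -2(-2-3)| = (1/2)(35) = 35/2

35/2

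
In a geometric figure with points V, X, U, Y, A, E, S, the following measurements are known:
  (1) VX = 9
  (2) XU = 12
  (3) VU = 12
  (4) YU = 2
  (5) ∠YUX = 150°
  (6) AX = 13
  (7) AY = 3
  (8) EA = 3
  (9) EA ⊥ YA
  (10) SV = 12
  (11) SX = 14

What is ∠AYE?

Step 1: By the law of cosines on triangle YAE: YE² = 3² + 3² − 2·3·3·cos(90°) = 18, so YE = 3·√2.
Step 2: By the inverse law of cosines on triangle AYE: cos(∠AYE) = (3² + (3·√2)² − 3²) / (2·3·3·√2) = 18/25.46 = 0.7071, so ∠AYE = 45°.

Therefore, the measure of angle ∠AYE = 45°.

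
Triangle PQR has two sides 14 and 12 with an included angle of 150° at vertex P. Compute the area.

Area = (1/2)(14)(12) sin(150°) = (1/2)(14)(12)(1/2) = 42

42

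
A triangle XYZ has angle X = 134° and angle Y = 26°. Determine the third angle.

angle Z = 180 - 134 - 26 = 20 degrees.

20 degrees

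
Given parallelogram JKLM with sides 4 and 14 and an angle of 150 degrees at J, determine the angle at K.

In a parallelogram, consecutive angles are supplementary (sum to 180°).
angle K = 180 - angle J
angle K = 180 - 150
angle K = 30 degrees

30 degrees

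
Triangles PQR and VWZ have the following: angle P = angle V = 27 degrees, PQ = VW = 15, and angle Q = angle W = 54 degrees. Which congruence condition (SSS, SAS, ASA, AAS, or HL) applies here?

The given information matches ASA: Two pairs of corresponding angles and the included side are equal (Angle-Side-Angle).

ASA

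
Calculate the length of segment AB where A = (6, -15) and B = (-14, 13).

d = sqrt((-20)^2 + (28)^2) = sqrt(1184) = 4*sqrt(74)

4*sqrt(74)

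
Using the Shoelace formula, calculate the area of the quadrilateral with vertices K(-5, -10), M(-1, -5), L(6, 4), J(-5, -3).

Using the Shoelace formula for a quadrilateral (vertices in order):
Area = (1/2)|sum of (x_i * y_(i+1) - x_(i+1) * y_i)|
Terms: (-5*-5 - -1*-10) = 15, (-1*4 - 6*-5) = 26, (6*-3 - -5*4) = 2, (-5*-10 - -5*-3) = 35
Sum = 78
Area = (1/2)(78) = 39

39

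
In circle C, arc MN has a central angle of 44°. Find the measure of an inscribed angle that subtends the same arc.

An inscribed angle intercepts an arc from a point on the circle, while the central angle intercepts the same arc from the center.
The inscribed angle is always half the central angle: 44° / 2 = 22°.

22°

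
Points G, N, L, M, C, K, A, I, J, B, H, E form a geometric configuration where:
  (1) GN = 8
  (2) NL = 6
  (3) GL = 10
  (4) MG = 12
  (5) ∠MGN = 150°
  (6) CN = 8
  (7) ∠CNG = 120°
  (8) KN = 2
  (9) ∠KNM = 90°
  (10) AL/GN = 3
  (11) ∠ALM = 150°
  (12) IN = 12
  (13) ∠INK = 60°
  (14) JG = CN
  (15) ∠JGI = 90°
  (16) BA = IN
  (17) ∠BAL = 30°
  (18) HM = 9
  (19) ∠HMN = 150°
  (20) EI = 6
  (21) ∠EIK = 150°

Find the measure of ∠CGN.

Step 1: By the law of cosines on triangle GNC: GC² = 8² + 8² − 2·8·8·cos(120°) = 192, so GC = 8·√3.
Step 2: By the inverse law of cosines on triangle CGN: cos(∠CGN) = ((8·√3)² + 8² − 8²) / (2·8·√3·8) = 192/221.7 = 0.866, so ∠CGN = 30°.

Therefore, the measure of angle ∠CGN = 30°.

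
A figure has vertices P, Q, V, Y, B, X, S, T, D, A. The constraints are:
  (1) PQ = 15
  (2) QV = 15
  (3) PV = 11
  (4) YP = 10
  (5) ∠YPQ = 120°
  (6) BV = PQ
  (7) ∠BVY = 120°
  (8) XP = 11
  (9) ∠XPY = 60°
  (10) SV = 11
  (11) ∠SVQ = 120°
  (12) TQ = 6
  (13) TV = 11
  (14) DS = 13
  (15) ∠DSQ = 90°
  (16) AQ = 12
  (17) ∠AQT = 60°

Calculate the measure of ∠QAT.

Step 1: By the law of cosines on triangle AQT: AT² = 12² + 6² − 2·12·6·cos(60°) = 108, so AT = 6·√3.
Step 2: By the inverse law of cosines on triangle QAT: cos(∠QAT) = (12² + (6·√3)² − 6²) / (2·12·6·√3) = 216/249.42 = 0.866, so ∠QAT = 30°.

Therefore, the measure of angle ∠QAT = 30°.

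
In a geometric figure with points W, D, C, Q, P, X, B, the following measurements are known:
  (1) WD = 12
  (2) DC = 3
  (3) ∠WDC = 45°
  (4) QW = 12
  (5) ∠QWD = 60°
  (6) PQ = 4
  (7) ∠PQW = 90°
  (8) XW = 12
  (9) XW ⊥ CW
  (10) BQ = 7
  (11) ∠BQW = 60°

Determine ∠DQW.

Step 1: By the law of cosines on triangle QWD: QD² = 12² + 12² − 2·12·12·cos(60°) = 144, so QD = 12.
Step 2: By the inverse law of cosines on triangle DQW: cos(∠DQW) = (12² + 12² − 12²) / (2·12·12) = 144/288 = 0.5, so ∠DQW = 60°.

Therefore, the measure of angle ∠DQW = 60°.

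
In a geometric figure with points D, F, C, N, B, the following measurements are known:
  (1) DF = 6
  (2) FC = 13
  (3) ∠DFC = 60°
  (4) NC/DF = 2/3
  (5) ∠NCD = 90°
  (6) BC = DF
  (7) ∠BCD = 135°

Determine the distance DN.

From the given relations: NC = 2/3·DF = 2/3·6 = 4.
Step 1: By the law of cosines on triangle CFD: CD² = 13² + 6² − 2·13·6·cos(60°) = 127, so CD = √127.
Step 2: By the law of cosines on triangle DCN: DN² = √127² + 4² − 2·√127·4·cos(90°) = 143, so DN = √143.

Therefore, the length of DN = √143.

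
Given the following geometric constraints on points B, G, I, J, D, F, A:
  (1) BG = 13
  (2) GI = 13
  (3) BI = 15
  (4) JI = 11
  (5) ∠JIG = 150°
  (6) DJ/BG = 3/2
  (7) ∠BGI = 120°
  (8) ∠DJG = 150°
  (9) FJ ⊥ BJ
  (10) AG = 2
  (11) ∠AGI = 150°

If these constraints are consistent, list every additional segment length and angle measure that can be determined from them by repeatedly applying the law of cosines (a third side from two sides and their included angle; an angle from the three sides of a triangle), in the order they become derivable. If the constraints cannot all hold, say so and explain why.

These constraints are not satisfiable: (1), (2) and (3) fix all three sides of triangle BGI, so by the law of cosines cos(∠BGI) = (13² + 13² − 15²) / (2·13·13) = 0.3343, i.e. ∠BGI ≈ 70.47°, which contradicts (7) ∠BGI = 120°. No planar figure meets all of them, so nothing further can be derived.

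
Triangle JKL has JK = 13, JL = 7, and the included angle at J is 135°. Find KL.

By the law of cosines: KL^2 = JK^2 + JL^2 - 2*JK*JL*cos(J)
KL^2 = 13^2 + 7^2 - 2*13*7*cos(135°)
KL^2 = 169 + 49 - 182*(-sqrt(2)/2)
KL^2 = 91*sqrt(2) + 218
KL = sqrt(91*sqrt(2) + 218)

sqrt(91*sqrt(2) + 218)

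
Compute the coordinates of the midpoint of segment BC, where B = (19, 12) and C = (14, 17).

The midpoint is the point halfway along the segment.
Move half the horizontal distance: 19 + (14 - 19)/2 = 19 + -5/2 = 33/2
Move half the vertical distance: 12 + (17 - 12)/2 = 12 + 5/2 = 29/2
Midpoint = (33/2, 29/2)

(33/2, 29/2)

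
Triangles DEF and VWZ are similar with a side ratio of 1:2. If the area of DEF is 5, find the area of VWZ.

Area ratio = (1/2)^2 = 1/4. Area of VWZ = 5 * 4/1 = 20.

20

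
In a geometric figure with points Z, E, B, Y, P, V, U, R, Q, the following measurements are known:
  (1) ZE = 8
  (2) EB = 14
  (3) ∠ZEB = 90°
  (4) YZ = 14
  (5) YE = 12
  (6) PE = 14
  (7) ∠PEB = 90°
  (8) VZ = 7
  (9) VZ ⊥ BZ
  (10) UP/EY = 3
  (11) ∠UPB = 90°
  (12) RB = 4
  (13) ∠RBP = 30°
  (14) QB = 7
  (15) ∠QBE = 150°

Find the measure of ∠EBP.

Step 1: By the law of cosines on triangle BEP: BP² = 14² + 14² − 2·14·14·cos(90°) = 392, so BP = 14·√2.
Step 2: By the inverse law of cosines on triangle EBP: cos(∠EBP) = (14² + (14·√2)² − 14²) / (2·14·14·√2) = 392/554.37 = 0.7071, so ∠EBP = 45°.

Therefore, the measure of angle ∠EBP = 45°.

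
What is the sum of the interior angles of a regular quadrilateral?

The sum of interior angles of an n-sided polygon is (n - 2) * 180.
For n = 4: (4 - 2) * 180 = 2 * 180 = 360 degrees.

360 degrees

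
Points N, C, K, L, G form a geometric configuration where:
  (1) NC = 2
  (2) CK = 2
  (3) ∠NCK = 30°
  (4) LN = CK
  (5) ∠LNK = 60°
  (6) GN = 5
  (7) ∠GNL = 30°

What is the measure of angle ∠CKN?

Step 1: By the law of cosines on triangle KCN: KN² = 2² + 2² − 2·2·2·cos(30°) = 1.07, so KN ≈ 1.04.
Step 2: By the inverse law of cosines on triangle CKN: cos(∠CKN) = (2² + 1.04² − 2²) / (2·2·1.04) = 1.07/4.14 = 0.2588, so ∠CKN = 75°.

Therefore, the measure of angle ∠CKN = 75°.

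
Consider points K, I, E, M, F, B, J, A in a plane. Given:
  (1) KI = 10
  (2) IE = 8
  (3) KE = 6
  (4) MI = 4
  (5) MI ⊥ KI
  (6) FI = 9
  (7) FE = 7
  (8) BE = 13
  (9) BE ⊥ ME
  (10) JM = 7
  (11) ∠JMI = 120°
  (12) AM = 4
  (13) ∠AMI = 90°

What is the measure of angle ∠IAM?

Step 1: By the law of cosines on triangle AMI: AI² = 4² + 4² − 2·4·4·cos(90°) = 32, so AI = 4·√2.
Step 2: By the inverse law of cosines on triangle IAM: cos(∠IAM) = ((4·√2)² + 4² − 4²) / (2·4·√2·4) = 32/45.25 = 0.7071, so ∠IAM = 45°.

Therefore, the measure of angle ∠IAM = 45°.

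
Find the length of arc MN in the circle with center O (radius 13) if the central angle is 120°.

Arc length = 2πr × θ/360
= 2π × 13 × 1/3
= 26*pi/3

26*pi/3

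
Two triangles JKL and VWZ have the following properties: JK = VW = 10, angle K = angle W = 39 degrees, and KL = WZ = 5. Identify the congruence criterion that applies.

The given information provides:
JK = VW = 10, angle K = angle W = 39 degrees, and KL = WZ = 5
This matches the SAS congruence theorem.
Two pairs of corresponding sides and the included angle are equal (Side-Angle-Side).

SAS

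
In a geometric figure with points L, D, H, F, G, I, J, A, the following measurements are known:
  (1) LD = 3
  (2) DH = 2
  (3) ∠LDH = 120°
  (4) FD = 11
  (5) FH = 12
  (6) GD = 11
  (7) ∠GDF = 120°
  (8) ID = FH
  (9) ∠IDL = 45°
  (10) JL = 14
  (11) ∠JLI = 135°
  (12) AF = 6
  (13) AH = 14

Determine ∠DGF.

Step 1: By the law of cosines on triangle GDF: GF² = 11² + 11² − 2·11·11·cos(120°) = 363, so GF = 11·√3.
Step 2: By the inverse law of cosines on triangle DGF: cos(∠DGF) = (11² + (11·√3)² − 11²) / (2·11·11·√3) = 363/419.16 = 0.866, so ∠DGF = 30°.

Therefore, the measure of angle ∠DGF = 30°.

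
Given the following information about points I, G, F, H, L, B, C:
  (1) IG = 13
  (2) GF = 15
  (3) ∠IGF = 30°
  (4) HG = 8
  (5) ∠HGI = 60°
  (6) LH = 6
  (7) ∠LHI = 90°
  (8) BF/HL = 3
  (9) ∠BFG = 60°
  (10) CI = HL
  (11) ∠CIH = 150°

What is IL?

Step 1: By the law of cosines on triangle HGI: HI² = 8² + 13² − 2·8·13·cos(60°) = 129, so HI = √129.
Step 2: By the law of cosines on triangle IHL: IL² = √129² + 6² − 2·√129·6·cos(90°) = 165, so IL = √165.

Therefore, the length of IL = √165.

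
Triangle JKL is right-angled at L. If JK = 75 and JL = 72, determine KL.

By the Pythagorean theorem: KL^2 = JK^2 - JL^2
KL^2 = 75^2 - 72^2 = 5625 - 5184 = 441
KL = sqrt(441) = 21

21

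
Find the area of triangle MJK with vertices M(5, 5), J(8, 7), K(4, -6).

Shoelace: Area = (1/2)|5(7--6) + 8(-6-5) + 4(5-7)| = (1/2)(31) = 31/2

31/2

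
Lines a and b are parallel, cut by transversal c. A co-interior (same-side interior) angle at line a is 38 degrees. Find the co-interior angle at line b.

Co-interior (same-side interior) angles are between the parallel lines on the same side of the transversal.
Unlike corresponding or alternate interior angles, they are supplementary rather than equal.
So the angle = 180 - 38 = 142 degrees.

142 degrees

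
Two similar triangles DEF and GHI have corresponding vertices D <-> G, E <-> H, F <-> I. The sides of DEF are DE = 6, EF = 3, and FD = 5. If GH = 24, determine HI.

Similar triangles have proportional sides. Setting up the proportion:
GH / DE = HI / EF
24 / 6 = HI / 3
HI = 3 * 24 / 6 = 12.

12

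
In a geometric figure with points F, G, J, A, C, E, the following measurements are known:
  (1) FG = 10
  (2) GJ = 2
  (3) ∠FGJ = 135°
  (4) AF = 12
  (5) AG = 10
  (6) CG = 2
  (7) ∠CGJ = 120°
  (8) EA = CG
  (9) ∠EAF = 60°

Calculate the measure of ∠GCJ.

Step 1: By the law of cosines on triangle CGJ: CJ² = 2² + 2² − 2·2·2·cos(120°) = 12, so CJ = 2·√3.
Step 2: By the inverse law of cosines on triangle GCJ: cos(∠GCJ) = (2² + (2·√3)² − 2²) / (2·2·2·√3) = 12/13.86 = 0.866, so ∠GCJ = 30°.

Therefore, the measure of angle ∠GCJ = 30°.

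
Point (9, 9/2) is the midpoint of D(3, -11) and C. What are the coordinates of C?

Using the midpoint formula: M = ((x1 + x2)/2, (y1 + y2)/2)
We know M = (9, 9/2) and D = (3, -11)
For x: 9 = (3 + x2)/2, so x2 = 2*9 - 3 = 15
For y: 9/2 = (-11 + y2)/2, so y2 = 2*9/2 - -11 = 20
C = (15, 20)

(15, 20)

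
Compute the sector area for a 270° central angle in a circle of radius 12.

The full circle has area πr² = π(12)² = 144*pi.
The sector covers 270° out of 360°, a fraction of 3/4.
Sector area = 144*pi × 3/4 = 108*pi.

108*pi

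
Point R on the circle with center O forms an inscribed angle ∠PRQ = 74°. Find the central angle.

By the inscribed angle theorem, the central angle is twice the inscribed angle.
Central angle = 2 × 74° = 148°

148°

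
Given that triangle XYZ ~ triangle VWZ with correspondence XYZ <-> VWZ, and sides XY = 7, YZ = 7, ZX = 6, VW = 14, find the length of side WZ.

Since the triangles are similar, the ratio of corresponding sides is constant.
Scale factor k = VW / XY = 14 / 7 = 2
WZ = k * YZ = 2 * 7 = 14

14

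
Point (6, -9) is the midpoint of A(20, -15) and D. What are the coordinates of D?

Using the midpoint formula: M = ((x1 + x2)/2, (y1 + y2)/2)
We know M = (6, -9) and A = (20, -15)
For x: 6 = (20 + x2)/2, so x2 = 2*6 - 20 = -8
For y: -9 = (-15 + y2)/2, so y2 = 2*-9 - -15 = -3
D = (-8, -3)

(-8, -3)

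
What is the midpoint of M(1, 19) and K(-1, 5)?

M = ((x₁ + x₂)/2, (y₁ + y₂)/2)
= ((1 + -1)/2, (19 + 5)/2)
= (0/2, 24/2) = (0, 12)

(0, 12)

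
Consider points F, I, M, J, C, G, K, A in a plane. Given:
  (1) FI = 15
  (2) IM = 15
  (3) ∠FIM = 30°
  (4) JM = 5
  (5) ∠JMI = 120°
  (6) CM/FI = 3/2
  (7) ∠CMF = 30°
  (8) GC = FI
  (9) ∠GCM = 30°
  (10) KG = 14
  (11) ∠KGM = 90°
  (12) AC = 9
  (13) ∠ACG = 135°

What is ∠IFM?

Step 1: By the law of cosines on triangle FIM: FM² = 15² + 15² − 2·15·15·cos(30°) = 60.29, so FM ≈ 7.76.
Step 2: By the inverse law of cosines on triangle IFM: cos(∠IFM) = (15² + 7.76² − 15²) / (2·15·7.76) = 60.29/232.94 = 0.2588, so ∠IFM = 75°.

Therefore, the measure of angle ∠IFM = 75°.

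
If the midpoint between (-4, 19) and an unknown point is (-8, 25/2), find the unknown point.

Using the midpoint formula: M = ((x1 + x2)/2, (y1 + y2)/2)
We know M = (-8, 25/2) and M = (-4, 19)
For x: -8 = (-4 + x2)/2, so x2 = 2*-8 - -4 = -12
For y: 25/2 = (19 + y2)/2, so y2 = 2*25/2 - 19 = 6
J = (-12, 6)

(-12, 6)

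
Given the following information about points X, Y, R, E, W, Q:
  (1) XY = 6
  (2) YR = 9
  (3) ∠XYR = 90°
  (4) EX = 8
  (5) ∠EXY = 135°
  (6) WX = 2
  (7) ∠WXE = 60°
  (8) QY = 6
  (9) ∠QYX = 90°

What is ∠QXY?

Step 1: By the law of cosines on triangle XYQ: XQ² = 6² + 6² − 2·6·6·cos(90°) = 72, so XQ = 6·√2.
Step 2: By the inverse law of cosines on triangle QXY: cos(∠QXY) = ((6·√2)² + 6² − 6²) / (2·6·√2·6) = 72/101.82 = 0.7071, so ∠QXY = 45°.

Therefore, the measure of angle ∠QXY = 45°.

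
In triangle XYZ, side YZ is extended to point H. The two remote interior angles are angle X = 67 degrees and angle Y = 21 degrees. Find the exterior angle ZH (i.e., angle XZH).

Exterior angle = 67 + 21 = 88 degrees (exterior angle theorem).

88 degrees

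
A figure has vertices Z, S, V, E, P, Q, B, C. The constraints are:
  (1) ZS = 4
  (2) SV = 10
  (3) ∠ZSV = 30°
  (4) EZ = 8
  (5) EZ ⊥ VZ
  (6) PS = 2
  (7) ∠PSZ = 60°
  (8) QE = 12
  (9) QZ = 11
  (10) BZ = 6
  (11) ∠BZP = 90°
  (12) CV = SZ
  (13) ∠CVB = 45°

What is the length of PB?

Step 1: By the law of cosines on triangle ZSP: ZP² = 4² + 2² − 2·4·2·cos(60°) = 12, so ZP = 2·√3.
Step 2: By the law of cosines on triangle PZB: PB² = (2·√3)² + 6² − 2·2·√3·6·cos(90°) = 48, so PB = 4·√3.

Therefore, the length of PB = 4·√3.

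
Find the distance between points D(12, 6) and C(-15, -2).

d = sqrt((-15 - 12)^2 + (-2 - 6)^2)
d = sqrt(-27^2 + -8^2)
d = sqrt(729 + 64)
d = sqrt(793)

sqrt(793)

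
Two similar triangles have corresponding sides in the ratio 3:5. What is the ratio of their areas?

Area scales with the square of linear dimensions. If every length is multiplied by 3/5, then the area is multiplied by (3/5)^2 = 9/25.
The area ratio is 9:25.

9:25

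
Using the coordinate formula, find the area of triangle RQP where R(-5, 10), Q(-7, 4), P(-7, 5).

Shoelace: Area = (1/2)|-5(4-5) + -7(5-10) + -7(10-4)| = (1/2)(2) = 1

1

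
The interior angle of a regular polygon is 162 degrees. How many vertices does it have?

Exterior angle = 180 - 162 = 18. n = 360 / 18 = 20.

20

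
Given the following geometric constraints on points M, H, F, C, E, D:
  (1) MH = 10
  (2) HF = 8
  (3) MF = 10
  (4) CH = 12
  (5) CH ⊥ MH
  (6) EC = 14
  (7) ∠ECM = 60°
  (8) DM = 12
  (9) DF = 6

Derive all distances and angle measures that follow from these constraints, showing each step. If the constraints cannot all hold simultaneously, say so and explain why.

The constraints are consistent.

Step 1: From MH = 10, HC = 12, and ∠MHC = 90°, by the law of cosines:
  MC² = MH² + HC² - 2·MH·HC·cos(90°) = 100 + 144 - 0 = 244
  MC = 2·√61

Step 2: From MD = 12, MF = 10, DF = 6, by the inverse law of cosines:
  cos(∠DMF) = (MD² + MF² - DF²) / (2·MD·MF)
  ∠DMF = 29.93°

Step 3: From MF = 10, MH = 10, FH = 8, by the inverse law of cosines:
  cos(∠FMH) = (MF² + MH² - FH²) / (2·MF·MH)
  ∠FMH = 47.16°

Step 4: From HF = 8, HM = 10, FM = 10, by the inverse law of cosines:
  cos(∠FHM) = (HF² + HM² - FM²) / (2·HF·HM)
  ∠FHM = 66.42°

Step 5: From FD = 6, FM = 10, DM = 12, by the inverse law of cosines:
  cos(∠DFM) = (FD² + FM² - DM²) / (2·FD·FM)
  ∠DFM = 93.82°

Step 6: From FH = 8, FM = 10, HM = 10, by the inverse law of cosines:
  cos(∠HFM) = (FH² + FM² - HM²) / (2·FH·FM)
  ∠HFM = 66.42°

Step 7: From DF = 6, DM = 12, FM = 10, by the inverse law of cosines:
  cos(∠FDM) = (DF² + DM² - FM²) / (2·DF·DM)
  ∠FDM = 56.25°

Step 8: From MC = 2·√61, CE = 14, and ∠MCE = 60°, by the law of cosines:
  ME² = MC² + CE² - 2·MC·CE·cos(60°) = 244 + 196 - 218.7 = 221.3
  ME ≈ 14.88

Step 9: From MC = 2·√61, MH = 10, CH = 12, by the inverse law of cosines:
  cos(∠CMH) = (MC² + MH² - CH²) / (2·MC·MH)
  ∠CMH = 50.19°

Step 10: From CH = 12, CM = 2·√61, HM = 10, by the inverse law of cosines:
  cos(∠HCM) = (CH² + CM² - HM²) / (2·CH·CM)
  ∠HCM = 39.81°

Step 11: From MC = 2·√61, ME = 14.88, CE = 14, by the inverse law of cosines:
  cos(∠CME) = (MC² + ME² - CE²) / (2·MC·ME)
  ∠CME = 54.59°

Step 12: From EC = 14, EM = 14.88, CM = 2·√61, by the inverse law of cosines:
  cos(∠CEM) = (EC² + EM² - CM²) / (2·EC·EM)
  ∠CEM = 65.41°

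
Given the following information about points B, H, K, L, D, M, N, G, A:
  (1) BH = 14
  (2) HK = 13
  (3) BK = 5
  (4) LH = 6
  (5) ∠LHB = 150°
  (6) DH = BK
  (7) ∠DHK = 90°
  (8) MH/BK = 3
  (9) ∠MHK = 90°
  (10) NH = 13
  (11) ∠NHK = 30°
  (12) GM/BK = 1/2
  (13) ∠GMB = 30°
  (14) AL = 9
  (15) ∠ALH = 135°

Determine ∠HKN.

Step 1: By the law of cosines on triangle KHN: KN² = 13² + 13² − 2·13·13·cos(30°) = 45.28, so KN ≈ 6.73.
Step 2: By the inverse law of cosines on triangle HKN: cos(∠HKN) = (13² + 6.73² − 13²) / (2·13·6.73) = 45.28/174.96 = 0.2588, so ∠HKN = 75°.

Therefore, the measure of angle ∠HKN = 75°.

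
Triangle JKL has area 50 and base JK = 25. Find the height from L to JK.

Area = (1/2) * base * height
height = 2 * Area / base
height = 2 * 50 / 25
height = 100 / 25
height = 4

4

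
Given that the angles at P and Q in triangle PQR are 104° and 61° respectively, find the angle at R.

The interior angles sum to 180°: angle R = 180 - 104 - 61 = 15°.
The triangle is obtuse (angles 104°, 61°, 15°).

15 degrees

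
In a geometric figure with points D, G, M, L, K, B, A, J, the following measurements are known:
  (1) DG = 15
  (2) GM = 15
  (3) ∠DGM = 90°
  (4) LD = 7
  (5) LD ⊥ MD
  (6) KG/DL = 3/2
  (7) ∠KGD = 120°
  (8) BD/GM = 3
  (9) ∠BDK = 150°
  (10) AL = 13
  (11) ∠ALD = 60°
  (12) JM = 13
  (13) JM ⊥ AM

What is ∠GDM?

Step 1: By the law of cosines on triangle DGM: DM² = 15² + 15² − 2·15·15·cos(90°) = 450, so DM = 15·√2.
Step 2: By the inverse law of cosines on triangle GDM: cos(∠GDM) = (15² + (15·√2)² − 15²) / (2·15·15·√2) = 450/636.4 = 0.7071, so ∠GDM = 45°.

Therefore, the measure of angle ∠GDM = 45°.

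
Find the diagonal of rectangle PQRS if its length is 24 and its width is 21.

Using the Pythagorean theorem:
d² = 24² + 21² = 576 + 441 = 1017
d = sqrt(1017) = 3*sqrt(113)

3*sqrt(113)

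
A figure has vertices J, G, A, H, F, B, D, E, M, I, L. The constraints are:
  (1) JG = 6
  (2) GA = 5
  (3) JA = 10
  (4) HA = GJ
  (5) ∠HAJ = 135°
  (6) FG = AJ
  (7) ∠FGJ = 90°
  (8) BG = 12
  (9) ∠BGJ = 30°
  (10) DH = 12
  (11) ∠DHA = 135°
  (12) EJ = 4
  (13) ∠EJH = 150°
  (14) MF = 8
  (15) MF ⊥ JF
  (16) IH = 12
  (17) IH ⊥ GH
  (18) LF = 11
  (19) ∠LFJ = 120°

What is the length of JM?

From the given relations: FG = AJ = 10.
Step 1: By the law of cosines on triangle FGJ: FJ² = 10² + 6² − 2·10·6·cos(90°) = 136, so FJ = 2·√34.
Step 2: By the law of cosines on triangle JFM: JM² = (2·√34)² + 8² − 2·2·√34·8·cos(90°) = 200, so JM = 10·√2.

Therefore, the length of JM = 10·√2.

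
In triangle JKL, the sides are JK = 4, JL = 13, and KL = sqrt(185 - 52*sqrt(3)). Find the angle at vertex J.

cos(J) = (4² + 13² - (sqrt(185 - 52*sqrt(3)))²) / (2 × 4 × 13) = sqrt(3)/2, so J = arccos(sqrt(3)/2) = 30°.

30°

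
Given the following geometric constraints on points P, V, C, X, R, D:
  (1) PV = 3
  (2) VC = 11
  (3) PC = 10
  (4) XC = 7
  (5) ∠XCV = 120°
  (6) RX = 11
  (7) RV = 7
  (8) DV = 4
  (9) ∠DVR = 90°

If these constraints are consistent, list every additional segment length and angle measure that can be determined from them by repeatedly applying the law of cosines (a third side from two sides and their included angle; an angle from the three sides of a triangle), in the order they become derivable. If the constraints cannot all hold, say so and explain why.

The constraints are consistent. Derivable facts, in order:
After 1 step:
- RD = √65
- VX ≈ 15.72
- ∠CPV = 101.54°
- ∠CVP = 62.96°
- ∠PCV = 15.5°
After 2 steps:
- ∠CVX = 22.69°
- ∠CXV = 37.31°
- ∠DRV = 29.74°
- ∠RDV = 60.26°
- ∠RVX = 37.31°
- ∠RXV = 22.69°
- ∠VRX = 120°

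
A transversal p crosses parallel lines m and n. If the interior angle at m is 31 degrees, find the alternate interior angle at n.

Alternate interior angles are equal: 31 degrees.

31 degrees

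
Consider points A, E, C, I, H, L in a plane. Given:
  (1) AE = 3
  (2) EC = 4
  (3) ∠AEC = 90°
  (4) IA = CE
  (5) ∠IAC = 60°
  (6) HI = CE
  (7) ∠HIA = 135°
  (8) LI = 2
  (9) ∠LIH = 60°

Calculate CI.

From the given relations: IA = CE = 4.
Step 1: By the law of cosines on triangle CEA: CA² = 4² + 3² − 2·4·3·cos(90°) = 25, so CA = 5.
Step 2: By the law of cosines on triangle CAI: CI² = 5² + 4² − 2·5·4·cos(60°) = 21, so CI = √21.

Therefore, the length of CI = √21.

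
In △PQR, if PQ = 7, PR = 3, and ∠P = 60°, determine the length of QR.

When two sides and the included angle are known, the law of cosines gives the third side.
c^2 = a^2 + b^2 - 2ab cos(C) generalizes the Pythagorean theorem to non-right triangles.
Here: QR^2 = 49 + 9 - 42*(1/2) = 37
QR = sqrt(37)

sqrt(37)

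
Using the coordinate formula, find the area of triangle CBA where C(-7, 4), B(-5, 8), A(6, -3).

Using the Shoelace formula for a triangle:
Area = (1/2)|x0(y1 - y2) + x1(y2 - y0) + x2(y0 - y1)|
Area = (1/2)|-7(8 - -3) + -5(-3 - 4) + 6(4 - 8)|
Area = (1/2)|-77 + 35 + -24|
Area = (1/2)|-66|
Area = (1/2)(66)
Area = 33

33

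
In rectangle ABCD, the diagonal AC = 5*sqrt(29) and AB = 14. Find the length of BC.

The diagonal of a rectangle forms a right triangle with the two sides.
Rearranging the Pythagorean theorem: missing side = sqrt(d^2 - known^2).
= sqrt(725 - 196) = sqrt(529) = 23.

23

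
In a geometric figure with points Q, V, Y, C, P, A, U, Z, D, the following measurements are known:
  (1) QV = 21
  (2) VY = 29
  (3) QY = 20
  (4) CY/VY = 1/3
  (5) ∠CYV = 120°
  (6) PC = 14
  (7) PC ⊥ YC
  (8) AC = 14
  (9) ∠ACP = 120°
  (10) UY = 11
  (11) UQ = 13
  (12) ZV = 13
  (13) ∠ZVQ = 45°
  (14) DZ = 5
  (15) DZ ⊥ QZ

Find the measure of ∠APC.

Step 1: By the law of cosines on triangle PCA: PA² = 14² + 14² − 2·14·14·cos(120°) = 588, so PA = 14·√3.
Step 2: By the inverse law of cosines on triangle APC: cos(∠APC) = ((14·√3)² + 14² − 14²) / (2·14·√3·14) = 588/678.96 = 0.866, so ∠APC = 30°.

Therefore, the measure of angle ∠APC = 30°.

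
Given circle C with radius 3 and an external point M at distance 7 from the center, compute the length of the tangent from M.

The tangent, radius, and line from the external point to the center form a right triangle.
The right angle is where the tangent meets the radius.
By the Pythagorean theorem: tangent² + 3² = 7²
tangent² = 49 - 9 = 40
tangent = 2*sqrt(10)

2*sqrt(10)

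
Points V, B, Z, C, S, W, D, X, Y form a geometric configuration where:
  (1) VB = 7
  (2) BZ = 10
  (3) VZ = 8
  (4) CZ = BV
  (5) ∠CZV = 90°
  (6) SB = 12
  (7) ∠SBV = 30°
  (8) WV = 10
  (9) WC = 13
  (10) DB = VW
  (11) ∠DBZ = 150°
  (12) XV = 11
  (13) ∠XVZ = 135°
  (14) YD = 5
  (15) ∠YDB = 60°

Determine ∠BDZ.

From the given relations: DB = VW = 10.
Step 1: By the law of cosines on triangle DBZ: DZ² = 10² + 10² − 2·10·10·cos(150°) = 373.21, so DZ ≈ 19.32.
Step 2: By the inverse law of cosines on triangle BDZ: cos(∠BDZ) = (10² + 19.32² − 10²) / (2·10·19.32) = 373.21/386.37 = 0.9659, so ∠BDZ = 15°.

Therefore, the measure of angle ∠BDZ = 15°.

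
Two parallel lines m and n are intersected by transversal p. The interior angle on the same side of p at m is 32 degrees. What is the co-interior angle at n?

Co-interior (same-side interior) angles are between the parallel lines on the same side of the transversal.
Unlike corresponding or alternate interior angles, they are supplementary rather than equal.
So the angle = 180 - 32 = 148 degrees.

148 degrees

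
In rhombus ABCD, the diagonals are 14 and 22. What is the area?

Area of a rhombus = (d1 * d2) / 2
Area = (14 * 22) / 2
Area = 308 / 2
Area = 154

154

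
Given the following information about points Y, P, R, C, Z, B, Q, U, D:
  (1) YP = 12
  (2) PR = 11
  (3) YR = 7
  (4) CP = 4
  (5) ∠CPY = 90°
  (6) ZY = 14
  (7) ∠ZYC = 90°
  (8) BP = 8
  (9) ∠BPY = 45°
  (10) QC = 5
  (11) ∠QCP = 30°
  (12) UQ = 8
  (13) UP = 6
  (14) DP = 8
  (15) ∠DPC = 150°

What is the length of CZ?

Step 1: By the law of cosines on triangle CPY: CY² = 4² + 12² − 2·4·12·cos(90°) = 160, so CY = 4·√10.
Step 2: By the law of cosines on triangle CYZ: CZ² = (4·√10)² + 14² − 2·4·√10·14·cos(90°) = 356, so CZ = 2·√89.

Therefore, the length of CZ = 2·√89.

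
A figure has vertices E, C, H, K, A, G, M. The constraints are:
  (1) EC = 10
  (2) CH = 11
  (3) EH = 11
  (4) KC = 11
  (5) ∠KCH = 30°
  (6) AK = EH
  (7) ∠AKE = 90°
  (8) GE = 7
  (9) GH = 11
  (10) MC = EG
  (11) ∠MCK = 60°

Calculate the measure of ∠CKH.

Step 1: By the law of cosines on triangle KCH: KH² = 11² + 11² − 2·11·11·cos(30°) = 32.42, so KH ≈ 5.69.
Step 2: By the inverse law of cosines on triangle CKH: cos(∠CKH) = (11² + 5.69² − 11²) / (2·11·5.69) = 32.42/125.27 = 0.2588, so ∠CKH = 75°.

Therefore, the measure of angle ∠CKH = 75°.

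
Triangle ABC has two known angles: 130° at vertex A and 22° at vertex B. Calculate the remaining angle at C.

The interior angles sum to 180°: angle C = 180 - 130 - 22 = 28°.
The triangle is obtuse (angles 130°, 22°, 28°).

28 degrees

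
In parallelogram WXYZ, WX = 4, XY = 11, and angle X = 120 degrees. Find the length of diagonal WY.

The diagonal of a parallelogram can be found by treating two adjacent sides and the diagonal as a triangle.
Applying the law of cosines with sides 4, 11 and included angle 120°:
d^2 = 16 + 121 - 88*cos(120°) = 181
d = sqrt(181)

sqrt(181)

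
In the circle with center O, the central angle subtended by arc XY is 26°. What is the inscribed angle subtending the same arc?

By the inscribed angle theorem, the inscribed angle is half the central angle.
Inscribed angle = 26° / 2 = 13°

13°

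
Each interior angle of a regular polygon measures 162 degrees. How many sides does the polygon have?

The exterior angle is the supplement of the interior angle: 180 - 162 = 18 degrees.
Since the exterior angles of any convex polygon sum to 360 degrees, the number of sides is 360 / 18 = 20.

20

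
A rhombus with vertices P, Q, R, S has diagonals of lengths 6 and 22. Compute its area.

Area of a rhombus = (d1 * d2) / 2
Area = (6 * 22) / 2
Area = 132 / 2
Area = 66

66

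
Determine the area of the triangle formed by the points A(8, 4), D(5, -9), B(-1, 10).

Using the Shoelace formula for a triangle:
Area = (1/2)|x0(y1 - y2) + x1(y2 - y0) + x2(y0 - y1)|
Area = (1/2)|8(-9 - 10) + 5(10 - 4) + -1(4 - -9)|
Area = (1/2)|-152 + 30 + -13|
Area = (1/2)|-135|
Area = (1/2)(135)
Area = 135/2

135/2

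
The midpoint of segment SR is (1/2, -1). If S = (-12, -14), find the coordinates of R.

Using the midpoint formula: M = ((x1 + x2)/2, (y1 + y2)/2)
We know M = (1/2, -1) and S = (-12, -14)
For x: 1/2 = (-12 + x2)/2, so x2 = 2*1/2 - -12 = 13
For y: -1 = (-14 + y2)/2, so y2 = 2*-1 - -14 = 12
R = (13, 12)

(13, 12)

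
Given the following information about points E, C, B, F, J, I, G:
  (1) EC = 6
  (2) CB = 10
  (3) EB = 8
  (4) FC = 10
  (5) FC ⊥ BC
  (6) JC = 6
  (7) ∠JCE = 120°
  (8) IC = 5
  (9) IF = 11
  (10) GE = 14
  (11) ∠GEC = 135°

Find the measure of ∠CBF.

Step 1: By the law of cosines on triangle BCF: BF² = 10² + 10² − 2·10·10·cos(90°) = 200, so BF = 10·√2.
Step 2: By the inverse law of cosines on triangle CBF: cos(∠CBF) = (10² + (10·√2)² − 10²) / (2·10·10·√2) = 200/282.84 = 0.7071, so ∠CBF = 45°.

Therefore, the measure of angle ∠CBF = 45°.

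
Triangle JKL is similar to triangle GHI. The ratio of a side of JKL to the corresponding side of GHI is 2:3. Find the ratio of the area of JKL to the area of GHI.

Area scales with the square of linear dimensions. If every length is multiplied by 2/3, then the area is multiplied by (2/3)^2 = 4/9.
The area ratio is 4:9.

4:9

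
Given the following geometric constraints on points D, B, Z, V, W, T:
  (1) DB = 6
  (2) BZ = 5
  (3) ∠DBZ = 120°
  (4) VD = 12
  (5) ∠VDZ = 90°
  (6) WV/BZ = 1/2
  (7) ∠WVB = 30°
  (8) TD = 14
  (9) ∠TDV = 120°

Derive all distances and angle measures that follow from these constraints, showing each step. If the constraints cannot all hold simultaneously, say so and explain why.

The constraints are consistent.

From the given relations:
  WV = 1/2·BZ = 1/2·5 ≈ 2.5

Step 1: From DB = 6, BZ = 5, and ∠DBZ = 120°, by the law of cosines:
  DZ² = DB² + BZ² - 2·DB·BZ·cos(120°) = 36 + 25 + 30 = 91
  DZ = √91

Step 2: From VD = 12, DT = 14, and ∠VDT = 120°, by the law of cosines:
  VT² = VD² + DT² - 2·VD·DT·cos(120°) = 144 + 196 + 168 = 508
  VT = 2·√127

Step 3: From ZD = √91, DV = 12, and ∠ZDV = 90°, by the law of cosines:
  ZV² = ZD² + DV² - 2·ZD·DV·cos(90°) = 91 + 144 - 0 = 235
  ZV ≈ 15.33

Step 4: From DB = 6, DZ = √91, BZ = 5, by the inverse law of cosines:
  cos(∠BDZ) = (DB² + DZ² - BZ²) / (2·DB·DZ)
  ∠BDZ = 27°

Step 5: From ZB = 5, ZD = √91, BD = 6, by the inverse law of cosines:
  cos(∠BZD) = (ZB² + ZD² - BD²) / (2·ZB·ZD)
  ∠BZD = 33°

Step 6: From VD = 12, VT = 2·√127, DT = 14, by the inverse law of cosines:
  cos(∠DVT) = (VD² + VT² - DT²) / (2·VD·VT)
  ∠DVT = 32.54°

Step 7: From TD = 14, TV = 2·√127, DV = 12, by the inverse law of cosines:
  cos(∠DTV) = (TD² + TV² - DV²) / (2·TD·TV)
  ∠DTV = 27.46°

Step 8: From ZD = √91, ZV = 15.33, DV = 12, by the inverse law of cosines:
  cos(∠DZV) = (ZD² + ZV² - DV²) / (2·ZD·ZV)
  ∠DZV = 51.52°

Step 9: From VD = 12, VZ = 15.33, DZ = √91, by the inverse law of cosines:
  cos(∠DVZ) = (VD² + VZ² - DZ²) / (2·VD·VZ)
  ∠DVZ = 38.48°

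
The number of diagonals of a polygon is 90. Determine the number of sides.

Using d = n(n - 3)/2, we solve 90 = n(n - 3)/2.
So n(n - 3) = 180.
Testing n = 15: 15 * 12 = 180 = 180. Correct.
The polygon has 15 sides.

15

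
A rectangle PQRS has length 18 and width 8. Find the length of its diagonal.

d = sqrt(18^2 + 8^2) = sqrt(388) = 2*sqrt(97)

2*sqrt(97)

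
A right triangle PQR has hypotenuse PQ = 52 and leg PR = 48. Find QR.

Rearranging the Pythagorean theorem to solve for the unknown leg:
leg^2 = hypotenuse^2 - known_leg^2 = 2704 - 2304 = 400
leg = sqrt(400) = 20.

20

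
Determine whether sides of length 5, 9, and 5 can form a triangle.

Check all three triangle inequalities:
5 + 9 = 14 > 5 ✓
5 + 5 = 10 > 9 ✓
9 + 5 = 14 > 5 ✓
All conditions hold, so these sides form a valid triangle.

Yes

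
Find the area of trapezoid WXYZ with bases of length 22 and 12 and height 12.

Area of a trapezoid = (base1 + base2) * height / 2
Area = (22 + 12) * 12 / 2
Area = 34 * 12 / 2
Area = 408 / 2
Area = 204

204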